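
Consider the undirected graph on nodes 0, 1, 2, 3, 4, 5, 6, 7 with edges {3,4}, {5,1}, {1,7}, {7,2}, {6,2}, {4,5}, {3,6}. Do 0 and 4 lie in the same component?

The component containing 0 is {0}, and 4 is not in it.

No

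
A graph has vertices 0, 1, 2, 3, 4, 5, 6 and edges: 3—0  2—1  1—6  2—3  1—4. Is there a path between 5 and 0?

No

The component containing 5 is {5}, and 0 is not in it.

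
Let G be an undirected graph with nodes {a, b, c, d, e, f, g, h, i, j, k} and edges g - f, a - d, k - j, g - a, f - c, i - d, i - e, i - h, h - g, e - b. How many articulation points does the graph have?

4

Removing e increases the component count from 2 to 3, so e is a cut vertex.
Removing f increases the component count from 2 to 3, so f is a cut vertex.
Removing g increases the component count from 2 to 3, so g is a cut vertex.
Likewise i is a cut vertex.
By contrast removing h leaves 2 components; it is not a cut vertex. No other vertex is a cut vertex either.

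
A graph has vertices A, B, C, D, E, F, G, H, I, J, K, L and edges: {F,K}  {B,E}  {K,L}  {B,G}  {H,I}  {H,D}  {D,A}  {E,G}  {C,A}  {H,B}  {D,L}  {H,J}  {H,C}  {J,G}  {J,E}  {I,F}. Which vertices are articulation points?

Removing H increases the component count from 1 to 2, so H is a cut vertex.
By contrast removing A leaves 1 component; it is not a cut vertex. No other vertex is a cut vertex either.

H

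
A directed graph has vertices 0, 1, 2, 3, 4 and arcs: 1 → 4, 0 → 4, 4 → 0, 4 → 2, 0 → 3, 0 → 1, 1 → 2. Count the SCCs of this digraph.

3

{0, 1, 4} are all mutually reachable — one SCC of size 3.
{2} is an SCC by itself.
{3} is an SCC by itself.
That gives 3 strongly connected components.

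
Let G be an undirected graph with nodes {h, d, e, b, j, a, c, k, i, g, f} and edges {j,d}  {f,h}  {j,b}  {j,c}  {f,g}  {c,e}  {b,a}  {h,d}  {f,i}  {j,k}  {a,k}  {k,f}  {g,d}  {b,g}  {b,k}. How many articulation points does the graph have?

Removing c increases the component count from 1 to 2, so c is a cut vertex.
Removing f increases the component count from 1 to 2, so f is a cut vertex.
Removing j increases the component count from 1 to 2, so j is a cut vertex.
By contrast removing i leaves 1 component; it is not a cut vertex. No other vertex is a cut vertex either.

3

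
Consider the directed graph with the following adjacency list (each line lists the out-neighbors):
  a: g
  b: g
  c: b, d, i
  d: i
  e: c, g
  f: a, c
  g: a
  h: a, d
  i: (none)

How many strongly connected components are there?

8

{a, g} are all mutually reachable — one SCC of size 2.
{b} is an SCC by itself.
{i} is an SCC by itself.
{h} is an SCC by itself.
{d} is an SCC by itself.
(and 3 more singleton SCCs)
That gives 8 strongly connected components.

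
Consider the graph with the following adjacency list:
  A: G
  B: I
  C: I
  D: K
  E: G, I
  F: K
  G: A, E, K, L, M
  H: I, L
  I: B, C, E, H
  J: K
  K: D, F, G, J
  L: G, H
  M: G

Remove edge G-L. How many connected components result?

1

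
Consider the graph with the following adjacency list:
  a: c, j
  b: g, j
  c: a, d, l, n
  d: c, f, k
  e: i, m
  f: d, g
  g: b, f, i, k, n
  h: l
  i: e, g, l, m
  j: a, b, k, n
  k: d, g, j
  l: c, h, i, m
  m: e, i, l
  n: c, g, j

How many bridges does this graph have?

1

The edges on the cycle g-n-c-l-m-i-g are not bridges since each lies on that cycle.
But removing h-l disconnects h from l — this is a bridge.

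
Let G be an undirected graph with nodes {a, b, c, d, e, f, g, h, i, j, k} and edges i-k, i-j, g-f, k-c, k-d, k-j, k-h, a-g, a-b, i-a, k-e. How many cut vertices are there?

4

Removing a increases the component count from 1 to 3, so a is a cut vertex.
Removing g increases the component count from 1 to 2, so g is a cut vertex.
Removing i increases the component count from 1 to 2, so i is a cut vertex.
Likewise k is a cut vertex.
By contrast removing e leaves 1 component; it is not a cut vertex. No other vertex is a cut vertex either.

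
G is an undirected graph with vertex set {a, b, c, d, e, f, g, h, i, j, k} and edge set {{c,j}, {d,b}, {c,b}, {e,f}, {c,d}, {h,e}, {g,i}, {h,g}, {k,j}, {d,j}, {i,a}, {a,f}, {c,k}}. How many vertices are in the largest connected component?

6

Starting from b we can reach b, c, d, j, k. That is one component of size 5.
Starting from a we can reach a, e, f, g, h, i. That is one component of size 6.
The largest has 6 vertices.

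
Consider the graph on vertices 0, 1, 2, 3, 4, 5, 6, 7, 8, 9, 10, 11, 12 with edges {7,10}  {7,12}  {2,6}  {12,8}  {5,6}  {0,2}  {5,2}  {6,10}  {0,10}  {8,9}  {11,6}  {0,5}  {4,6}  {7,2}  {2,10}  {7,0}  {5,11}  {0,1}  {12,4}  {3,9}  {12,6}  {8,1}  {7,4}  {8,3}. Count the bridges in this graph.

0

The edges on the cycle 8-3-9-8 are not bridges since each lies on that cycle.
Every edge lies on some cycle, so there are no bridges.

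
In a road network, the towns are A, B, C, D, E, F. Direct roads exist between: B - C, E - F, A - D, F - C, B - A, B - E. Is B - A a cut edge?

Removing B - A leaves no path between B and A: the component count goes from 1 to 2. So it is a bridge.

Yes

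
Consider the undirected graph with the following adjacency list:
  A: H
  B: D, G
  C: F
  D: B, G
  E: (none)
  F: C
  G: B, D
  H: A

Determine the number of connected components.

E is isolated — a component by itself.
Starting from A we can reach A, H. That is one component of size 2.
Starting from C we can reach C, F. That is one component of size 2.
Starting from B we can reach B, D, G. That is one component of size 3.
Total: 4 components.

4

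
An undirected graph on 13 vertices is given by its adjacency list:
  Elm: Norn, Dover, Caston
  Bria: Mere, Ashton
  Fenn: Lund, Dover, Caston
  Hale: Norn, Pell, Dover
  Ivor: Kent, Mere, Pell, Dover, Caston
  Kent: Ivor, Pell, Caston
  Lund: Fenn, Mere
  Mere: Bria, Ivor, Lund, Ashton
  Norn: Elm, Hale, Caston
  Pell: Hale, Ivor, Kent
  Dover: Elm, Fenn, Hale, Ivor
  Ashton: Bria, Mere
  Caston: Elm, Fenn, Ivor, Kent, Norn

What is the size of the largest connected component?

Starting from Elm we can reach Elm, Bria, Fenn, Hale, Ivor, Kent, Lund, Mere, Norn, Pell, Dover, Ashton, Caston. That is one component of size 13.
The largest has 13 vertices.

13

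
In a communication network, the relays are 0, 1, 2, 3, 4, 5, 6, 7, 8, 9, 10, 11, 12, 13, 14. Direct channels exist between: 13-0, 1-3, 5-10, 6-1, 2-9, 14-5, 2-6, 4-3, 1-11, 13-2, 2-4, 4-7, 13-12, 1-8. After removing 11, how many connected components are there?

With 11 gone, the remaining components are: {5, 10, 14}; {0, 1, 2, 3, 4, 6, 7, 8, 9, 12, 13}.
That is 2 components.

2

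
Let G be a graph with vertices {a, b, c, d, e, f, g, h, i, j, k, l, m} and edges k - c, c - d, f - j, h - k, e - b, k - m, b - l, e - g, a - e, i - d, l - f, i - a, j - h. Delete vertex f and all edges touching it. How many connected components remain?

1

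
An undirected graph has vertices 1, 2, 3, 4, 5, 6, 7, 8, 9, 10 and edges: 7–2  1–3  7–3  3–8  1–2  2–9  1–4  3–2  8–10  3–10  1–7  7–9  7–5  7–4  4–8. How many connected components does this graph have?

2

6 is isolated — a component by itself.
Starting from 1 we can reach 1, 2, 3, 4, 5, 7, 8, 9, 10. That is one component of size 9.
Total: 2 components.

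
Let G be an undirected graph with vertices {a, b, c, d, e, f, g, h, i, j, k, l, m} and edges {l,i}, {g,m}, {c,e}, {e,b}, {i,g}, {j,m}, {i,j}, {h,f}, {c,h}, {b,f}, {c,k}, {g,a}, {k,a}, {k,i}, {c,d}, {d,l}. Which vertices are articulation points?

c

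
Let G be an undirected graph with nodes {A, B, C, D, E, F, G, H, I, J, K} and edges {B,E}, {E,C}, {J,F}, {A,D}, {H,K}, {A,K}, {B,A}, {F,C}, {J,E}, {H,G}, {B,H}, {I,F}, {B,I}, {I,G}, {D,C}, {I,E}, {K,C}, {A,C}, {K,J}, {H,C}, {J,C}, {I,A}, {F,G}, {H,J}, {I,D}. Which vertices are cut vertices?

none

Removing A, for instance, still leaves 1 component. No single vertex removal increases the component count — the graph has no articulation points.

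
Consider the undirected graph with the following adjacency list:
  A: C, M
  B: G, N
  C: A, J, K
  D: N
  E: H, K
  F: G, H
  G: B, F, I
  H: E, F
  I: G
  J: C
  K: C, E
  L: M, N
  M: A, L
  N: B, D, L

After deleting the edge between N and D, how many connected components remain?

2

Before removal there is 1 component.
N-D is a bridge — removing it separates N's side from D's side.
After removal: 2 components.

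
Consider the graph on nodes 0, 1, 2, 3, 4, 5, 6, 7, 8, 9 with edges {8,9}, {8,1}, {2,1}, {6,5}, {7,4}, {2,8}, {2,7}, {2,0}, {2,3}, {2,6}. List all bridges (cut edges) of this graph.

0-2, 2-3, 2-6, 2-7, 4-7, 5-6, 8-9

The edges on the cycle 2-8-1-2 are not bridges since each lies on that cycle.
But removing 7—2 disconnects 7 from 2; removing 6—2 disconnects 6 from 2; removing 2—3 disconnects 2 from 3; removing 4—7 disconnects 4 from 7 — these are bridges.
In total 7 edges are bridges.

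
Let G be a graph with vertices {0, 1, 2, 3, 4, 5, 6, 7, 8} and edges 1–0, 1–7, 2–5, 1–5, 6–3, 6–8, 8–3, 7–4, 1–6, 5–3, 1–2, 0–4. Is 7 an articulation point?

Deleting 7 leaves 1 component (was 1) (its neighbors 1, 4 remain connected to each other), so 7 is not a cut vertex.

No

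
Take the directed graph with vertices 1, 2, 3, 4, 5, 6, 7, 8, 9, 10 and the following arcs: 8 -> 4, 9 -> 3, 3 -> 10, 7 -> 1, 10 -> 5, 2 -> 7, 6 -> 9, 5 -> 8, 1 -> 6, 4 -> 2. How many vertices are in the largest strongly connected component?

10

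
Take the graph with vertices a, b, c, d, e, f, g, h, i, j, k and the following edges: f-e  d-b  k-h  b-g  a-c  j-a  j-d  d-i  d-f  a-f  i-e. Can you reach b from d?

From d we can reach a, b, c, d, e, f, g, i, j, which includes b.

Yes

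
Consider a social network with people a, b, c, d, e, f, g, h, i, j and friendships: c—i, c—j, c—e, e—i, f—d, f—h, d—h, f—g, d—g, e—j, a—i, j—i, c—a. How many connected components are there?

b is isolated — a component by itself.
Starting from d we can reach d, f, g, h. That is one component of size 4.
Starting from a we can reach a, c, e, i, j. That is one component of size 5.
Total: 3 components.

3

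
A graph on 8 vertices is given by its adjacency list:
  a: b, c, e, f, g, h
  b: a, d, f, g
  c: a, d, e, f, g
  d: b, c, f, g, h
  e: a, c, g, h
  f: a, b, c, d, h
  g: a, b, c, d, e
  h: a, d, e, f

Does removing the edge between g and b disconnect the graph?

No

After removing g-b, the path g-a-b still connects them, so the edge is not a bridge.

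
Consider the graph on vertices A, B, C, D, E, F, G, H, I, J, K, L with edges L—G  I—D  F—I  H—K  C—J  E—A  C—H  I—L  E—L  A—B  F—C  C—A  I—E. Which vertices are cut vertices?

A, C, H, I, L

Removing A increases the component count from 1 to 2, so A is a cut vertex.
Removing C increases the component count from 1 to 3, so C is a cut vertex.
Removing H increases the component count from 1 to 2, so H is a cut vertex.
Likewise I, L are cut vertices.
By contrast removing E leaves 1 component; it is not a cut vertex. No other vertex is a cut vertex either.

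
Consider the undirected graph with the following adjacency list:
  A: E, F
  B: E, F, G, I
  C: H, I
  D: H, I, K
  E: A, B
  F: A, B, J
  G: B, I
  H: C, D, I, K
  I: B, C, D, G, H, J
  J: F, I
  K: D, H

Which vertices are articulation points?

Removing I increases the component count from 1 to 2, so I is a cut vertex.
By contrast removing G leaves 1 component; it is not a cut vertex. No other vertex is a cut vertex either.

I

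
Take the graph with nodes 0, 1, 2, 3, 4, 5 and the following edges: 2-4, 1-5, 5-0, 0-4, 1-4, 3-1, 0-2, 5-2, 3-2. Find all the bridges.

none

The edges on the cycle 5-0-2-5 are not bridges since each lies on that cycle.
Every edge lies on some cycle, so there are no bridges.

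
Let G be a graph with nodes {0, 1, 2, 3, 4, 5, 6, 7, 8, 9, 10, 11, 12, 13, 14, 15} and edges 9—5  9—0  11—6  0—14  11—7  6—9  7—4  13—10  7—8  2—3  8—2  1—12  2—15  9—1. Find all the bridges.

removing 0—14 disconnects 0 from 14; removing 15—2 disconnects 15 from 2; removing 12—1 disconnects 12 from 1; removing 6—11 disconnects 6 from 11 — these are bridges.
In total 14 edges are bridges.

0-14, 0-9, 1-12, 1-9, 10-13, 11-6, 11-7, 15-2, 2-3, 2-8, 4-7, 5-9, 6-9, 7-8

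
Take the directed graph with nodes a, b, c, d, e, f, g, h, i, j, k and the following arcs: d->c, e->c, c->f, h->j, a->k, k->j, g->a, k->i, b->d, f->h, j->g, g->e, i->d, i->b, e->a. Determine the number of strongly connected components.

1

{a, b, c, d, e, f, g, h, i, j, k} are all mutually reachable — one SCC of size 11.
That gives 1 strongly connected component.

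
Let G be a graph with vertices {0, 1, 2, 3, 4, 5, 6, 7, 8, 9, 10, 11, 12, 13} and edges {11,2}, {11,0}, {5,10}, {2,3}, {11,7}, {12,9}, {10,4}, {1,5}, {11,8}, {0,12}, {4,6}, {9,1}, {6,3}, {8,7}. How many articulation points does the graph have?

Removing 11 increases the component count from 2 to 3, so 11 is a cut vertex.
By contrast removing 7 leaves 2 components; it is not a cut vertex. No other vertex is a cut vertex either.

1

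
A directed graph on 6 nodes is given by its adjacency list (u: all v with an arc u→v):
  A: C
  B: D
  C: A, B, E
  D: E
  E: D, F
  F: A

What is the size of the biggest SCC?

{A, B, C, D, E, F} are all mutually reachable — one SCC of size 6.
The largest has 6 vertices.

6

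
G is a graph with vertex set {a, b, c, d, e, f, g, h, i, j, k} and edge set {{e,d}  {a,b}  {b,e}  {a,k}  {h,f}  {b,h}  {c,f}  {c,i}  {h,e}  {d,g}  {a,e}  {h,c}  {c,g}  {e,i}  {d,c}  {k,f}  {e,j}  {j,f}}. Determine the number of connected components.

Starting from a we can reach a, b, c, d, e, f, g, h, i, j, k. That is one component of size 11.
Total: 1 component.

1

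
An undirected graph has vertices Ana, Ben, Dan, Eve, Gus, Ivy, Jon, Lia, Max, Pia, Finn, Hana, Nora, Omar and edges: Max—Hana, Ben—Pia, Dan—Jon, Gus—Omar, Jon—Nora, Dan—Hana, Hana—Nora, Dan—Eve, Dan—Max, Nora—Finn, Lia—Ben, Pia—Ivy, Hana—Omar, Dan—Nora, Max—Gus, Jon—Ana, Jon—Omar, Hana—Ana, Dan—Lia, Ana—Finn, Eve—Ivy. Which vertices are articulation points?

Dan

Removing Dan increases the component count from 1 to 2, so Dan is a cut vertex.
By contrast removing Ivy leaves 1 component; it is not a cut vertex. No other vertex is a cut vertex either.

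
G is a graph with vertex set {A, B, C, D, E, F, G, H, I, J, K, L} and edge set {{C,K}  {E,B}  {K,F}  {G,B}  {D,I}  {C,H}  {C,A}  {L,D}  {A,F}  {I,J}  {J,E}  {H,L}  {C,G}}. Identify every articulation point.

C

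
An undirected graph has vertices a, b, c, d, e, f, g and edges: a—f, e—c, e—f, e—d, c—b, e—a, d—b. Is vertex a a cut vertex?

No

Deleting a leaves 2 components (was 2), so a is not a cut vertex.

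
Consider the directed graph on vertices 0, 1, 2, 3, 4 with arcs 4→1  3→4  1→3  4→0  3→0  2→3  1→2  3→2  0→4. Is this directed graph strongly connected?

From 1 we can reach every vertex (0, 1, 2, 3, 4), and every vertex can reach 1 (0, 1, 2, 3, 4). So the whole graph is one strongly connected component.

Yes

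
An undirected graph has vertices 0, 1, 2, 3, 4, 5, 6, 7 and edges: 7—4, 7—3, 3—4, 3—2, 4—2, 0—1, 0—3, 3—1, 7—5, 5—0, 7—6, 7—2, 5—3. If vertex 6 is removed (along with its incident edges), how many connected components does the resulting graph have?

1

With 6 gone, the remaining components are: {0, 1, 2, 3, 4, 5, 7}.
That is 1 component.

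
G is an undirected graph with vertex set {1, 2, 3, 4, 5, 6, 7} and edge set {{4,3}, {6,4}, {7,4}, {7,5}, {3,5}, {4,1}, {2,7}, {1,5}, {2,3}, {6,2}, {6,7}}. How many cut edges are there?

0

The edges on the cycle 7-4-1-5-7 are not bridges since each lies on that cycle.
Every edge lies on some cycle, so there are no bridges.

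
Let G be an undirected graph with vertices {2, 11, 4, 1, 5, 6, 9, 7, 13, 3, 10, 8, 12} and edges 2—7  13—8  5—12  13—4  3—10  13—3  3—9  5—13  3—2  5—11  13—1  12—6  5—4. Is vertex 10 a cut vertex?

No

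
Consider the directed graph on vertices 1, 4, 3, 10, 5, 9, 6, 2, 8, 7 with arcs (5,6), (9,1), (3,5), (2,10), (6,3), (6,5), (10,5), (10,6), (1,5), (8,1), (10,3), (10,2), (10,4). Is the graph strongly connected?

There is no directed path from 1 to 10, so the graph is not strongly connected.

No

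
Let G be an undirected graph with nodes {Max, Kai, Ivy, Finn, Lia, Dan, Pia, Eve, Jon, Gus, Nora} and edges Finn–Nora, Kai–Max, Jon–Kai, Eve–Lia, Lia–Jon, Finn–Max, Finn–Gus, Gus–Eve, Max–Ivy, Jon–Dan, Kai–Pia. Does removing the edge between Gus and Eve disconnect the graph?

After removing Gus–Eve, the path Gus-Finn-Max-Kai-Jon-Lia-Eve still connects them, so the edge is not a bridge.

No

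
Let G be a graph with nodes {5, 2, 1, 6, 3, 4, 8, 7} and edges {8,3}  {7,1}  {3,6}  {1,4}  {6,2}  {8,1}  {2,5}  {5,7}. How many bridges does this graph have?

1

The edges on the cycle 8-3-6-2-5-7-1-8 are not bridges since each lies on that cycle.
But removing 1-4 disconnects 1 from 4 — this is a bridge.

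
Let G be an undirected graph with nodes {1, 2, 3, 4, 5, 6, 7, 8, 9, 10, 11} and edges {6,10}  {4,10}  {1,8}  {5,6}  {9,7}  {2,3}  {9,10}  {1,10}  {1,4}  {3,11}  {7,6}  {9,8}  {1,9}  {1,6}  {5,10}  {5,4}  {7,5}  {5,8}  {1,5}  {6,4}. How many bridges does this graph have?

2

The edges on the cycle 5-6-4-5 are not bridges since each lies on that cycle.
But removing 2–3 disconnects 2 from 3; removing 3–11 disconnects 3 from 11 — these are bridges.
That makes 2 bridges.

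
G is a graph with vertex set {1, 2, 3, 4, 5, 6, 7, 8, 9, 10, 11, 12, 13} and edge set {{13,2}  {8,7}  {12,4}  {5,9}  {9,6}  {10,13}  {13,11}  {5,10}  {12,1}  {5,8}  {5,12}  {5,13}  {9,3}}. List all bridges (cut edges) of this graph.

The edges on the cycle 5-10-13-5 are not bridges since each lies on that cycle.
But removing 13-2 disconnects 13 from 2; removing 5-9 disconnects 5 from 9; removing 12-1 disconnects 12 from 1; removing 13-11 disconnects 13 from 11 — these are bridges.
In total 10 edges are bridges.

1-12, 11-13, 12-4, 12-5, 13-2, 3-9, 5-8, 5-9, 6-9, 7-8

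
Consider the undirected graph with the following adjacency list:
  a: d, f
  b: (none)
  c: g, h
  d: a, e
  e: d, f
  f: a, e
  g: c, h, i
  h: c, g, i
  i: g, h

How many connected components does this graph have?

b is isolated — a component by itself.
Starting from a we can reach a, d, e, f. That is one component of size 4.
Starting from c we can reach c, g, h, i. That is one component of size 4.
Total: 3 components.

3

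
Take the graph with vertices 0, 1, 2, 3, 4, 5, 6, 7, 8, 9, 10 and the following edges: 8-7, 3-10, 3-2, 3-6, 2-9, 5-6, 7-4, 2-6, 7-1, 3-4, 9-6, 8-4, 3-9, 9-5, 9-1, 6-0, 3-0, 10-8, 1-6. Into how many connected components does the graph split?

Starting from 0 we can reach 0, 1, 2, 3, 4, 5, 6, 7, 8, 9, 10. That is one component of size 11.
Total: 1 component.

1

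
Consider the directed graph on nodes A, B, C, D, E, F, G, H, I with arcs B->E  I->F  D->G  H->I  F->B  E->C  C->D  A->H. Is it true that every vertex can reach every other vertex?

No

There is no directed path from F to I, so the graph is not strongly connected.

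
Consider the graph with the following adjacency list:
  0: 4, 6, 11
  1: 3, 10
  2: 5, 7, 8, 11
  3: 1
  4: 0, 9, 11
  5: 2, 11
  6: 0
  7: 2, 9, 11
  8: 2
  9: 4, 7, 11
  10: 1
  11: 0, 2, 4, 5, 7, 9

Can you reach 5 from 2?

Yes

From 2 we can reach 0, 2, 4, 5, 6, 7, 8, 9, 11, which includes 5.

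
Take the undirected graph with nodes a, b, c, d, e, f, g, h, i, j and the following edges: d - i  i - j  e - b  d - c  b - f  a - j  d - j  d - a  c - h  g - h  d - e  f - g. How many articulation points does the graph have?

1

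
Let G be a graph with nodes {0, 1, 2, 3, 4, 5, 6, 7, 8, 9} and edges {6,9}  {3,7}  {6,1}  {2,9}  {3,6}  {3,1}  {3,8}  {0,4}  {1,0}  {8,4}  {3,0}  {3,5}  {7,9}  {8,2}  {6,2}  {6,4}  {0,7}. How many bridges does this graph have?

The edges on the cycle 3-6-9-7-0-3 are not bridges since each lies on that cycle.
But removing 3–5 disconnects 3 from 5 — this is a bridge.

1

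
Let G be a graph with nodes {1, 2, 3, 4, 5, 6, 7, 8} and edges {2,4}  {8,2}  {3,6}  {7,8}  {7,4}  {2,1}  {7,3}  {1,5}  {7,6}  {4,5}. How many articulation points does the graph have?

Removing 7 increases the component count from 1 to 2, so 7 is a cut vertex.
By contrast removing 1 leaves 1 component; it is not a cut vertex. No other vertex is a cut vertex either.

1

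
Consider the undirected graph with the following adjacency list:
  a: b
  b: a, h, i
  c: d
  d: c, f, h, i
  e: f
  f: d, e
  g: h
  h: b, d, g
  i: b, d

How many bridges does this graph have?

The edges on the cycle d-h-b-i-d are not bridges since each lies on that cycle.
But removing d-f disconnects d from f; removing e-f disconnects e from f; removing b-a disconnects b from a; removing c-d disconnects c from d — these are bridges.
In total 5 edges are bridges.

5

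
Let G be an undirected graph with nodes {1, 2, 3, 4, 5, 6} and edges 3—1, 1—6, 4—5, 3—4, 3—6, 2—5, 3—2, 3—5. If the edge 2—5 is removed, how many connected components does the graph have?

1

2 and 5 are still connected via 2-3-5, so the component count stays at 1.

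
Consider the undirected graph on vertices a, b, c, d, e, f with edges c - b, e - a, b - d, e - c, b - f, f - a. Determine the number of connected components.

1

Starting from a we can reach a, b, c, d, e, f. That is one component of size 6.
Total: 1 component.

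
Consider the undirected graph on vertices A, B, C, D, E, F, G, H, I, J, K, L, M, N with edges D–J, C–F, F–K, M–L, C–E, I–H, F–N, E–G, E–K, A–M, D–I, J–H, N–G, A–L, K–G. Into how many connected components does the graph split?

4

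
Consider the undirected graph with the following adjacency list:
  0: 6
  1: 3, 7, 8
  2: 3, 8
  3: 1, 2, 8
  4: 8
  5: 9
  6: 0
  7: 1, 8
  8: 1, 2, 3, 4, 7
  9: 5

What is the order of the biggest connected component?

6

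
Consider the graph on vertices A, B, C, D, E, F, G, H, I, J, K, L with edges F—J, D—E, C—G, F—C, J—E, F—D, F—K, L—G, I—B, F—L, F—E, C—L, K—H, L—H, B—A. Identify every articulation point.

Removing B increases the component count from 2 to 3, so B is a cut vertex.
Removing F increases the component count from 2 to 3, so F is a cut vertex.
By contrast removing K leaves 2 components; it is not a cut vertex. No other vertex is a cut vertex either.

B, F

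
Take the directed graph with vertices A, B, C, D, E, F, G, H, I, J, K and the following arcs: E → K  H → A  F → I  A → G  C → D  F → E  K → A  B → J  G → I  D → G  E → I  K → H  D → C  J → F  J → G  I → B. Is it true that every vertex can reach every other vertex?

No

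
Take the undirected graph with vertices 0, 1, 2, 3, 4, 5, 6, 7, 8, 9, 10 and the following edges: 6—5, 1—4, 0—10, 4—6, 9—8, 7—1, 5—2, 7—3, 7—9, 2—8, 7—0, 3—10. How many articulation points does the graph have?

1

Removing 7 increases the component count from 1 to 2, so 7 is a cut vertex.
By contrast removing 4 leaves 1 component; it is not a cut vertex. No other vertex is a cut vertex either.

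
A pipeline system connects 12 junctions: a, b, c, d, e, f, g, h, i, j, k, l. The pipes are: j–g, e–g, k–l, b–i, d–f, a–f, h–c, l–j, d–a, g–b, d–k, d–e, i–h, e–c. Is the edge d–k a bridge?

After removing d–k, the path d-e-g-j-l-k still connects them, so the edge is not a bridge.

No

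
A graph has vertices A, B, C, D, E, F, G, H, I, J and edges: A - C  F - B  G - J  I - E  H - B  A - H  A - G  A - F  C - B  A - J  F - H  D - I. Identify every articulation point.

A, I

Removing A increases the component count from 2 to 3, so A is a cut vertex.
Removing I increases the component count from 2 to 3, so I is a cut vertex.
By contrast removing B leaves 2 components; it is not a cut vertex. No other vertex is a cut vertex either.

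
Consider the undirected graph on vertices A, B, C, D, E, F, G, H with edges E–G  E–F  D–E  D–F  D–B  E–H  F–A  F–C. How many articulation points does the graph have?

3

Removing D increases the component count from 1 to 2, so D is a cut vertex.
Removing E increases the component count from 1 to 3, so E is a cut vertex.
Removing F increases the component count from 1 to 3, so F is a cut vertex.
By contrast removing H leaves 1 component; it is not a cut vertex. No other vertex is a cut vertex either.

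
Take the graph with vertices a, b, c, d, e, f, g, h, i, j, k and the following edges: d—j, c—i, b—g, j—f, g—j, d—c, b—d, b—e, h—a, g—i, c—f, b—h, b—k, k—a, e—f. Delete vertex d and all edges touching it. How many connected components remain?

1

With d gone, the remaining components are: {a, b, c, e, f, g, h, i, j, k}.
That is 1 component.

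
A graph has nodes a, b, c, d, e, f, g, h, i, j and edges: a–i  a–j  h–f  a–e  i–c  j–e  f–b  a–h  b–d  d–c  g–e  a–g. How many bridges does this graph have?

0

The edges on the cycle a-j-e-a are not bridges since each lies on that cycle.
Every edge lies on some cycle, so there are no bridges.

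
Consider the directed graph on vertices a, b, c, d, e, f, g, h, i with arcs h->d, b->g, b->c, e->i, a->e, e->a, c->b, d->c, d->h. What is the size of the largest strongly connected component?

{b, c} are all mutually reachable — one SCC of size 2.
{d, h} are all mutually reachable — one SCC of size 2.
{a, e} are all mutually reachable — one SCC of size 2.
{f} is an SCC by itself.
{g} is an SCC by itself.
(and 1 more singleton SCC)
The largest has 2 vertices.

2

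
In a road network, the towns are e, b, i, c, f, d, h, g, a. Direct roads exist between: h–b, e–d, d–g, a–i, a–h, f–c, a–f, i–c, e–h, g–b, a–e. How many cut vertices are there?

Removing a increases the component count from 1 to 2, so a is a cut vertex.
By contrast removing c leaves 1 component; it is not a cut vertex. No other vertex is a cut vertex either.

1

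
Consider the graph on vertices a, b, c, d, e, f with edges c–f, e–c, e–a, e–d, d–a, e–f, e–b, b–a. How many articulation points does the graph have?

1

Removing e increases the component count from 1 to 2, so e is a cut vertex.
By contrast removing d leaves 1 component; it is not a cut vertex. No other vertex is a cut vertex either.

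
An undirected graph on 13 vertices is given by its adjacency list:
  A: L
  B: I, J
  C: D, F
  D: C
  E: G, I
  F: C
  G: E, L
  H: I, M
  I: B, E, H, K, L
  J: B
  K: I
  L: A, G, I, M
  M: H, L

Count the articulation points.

Removing B increases the component count from 2 to 3, so B is a cut vertex.
Removing C increases the component count from 2 to 3, so C is a cut vertex.
Removing I increases the component count from 2 to 4, so I is a cut vertex.
Likewise L is a cut vertex.
By contrast removing G leaves 2 components; it is not a cut vertex. No other vertex is a cut vertex either.

4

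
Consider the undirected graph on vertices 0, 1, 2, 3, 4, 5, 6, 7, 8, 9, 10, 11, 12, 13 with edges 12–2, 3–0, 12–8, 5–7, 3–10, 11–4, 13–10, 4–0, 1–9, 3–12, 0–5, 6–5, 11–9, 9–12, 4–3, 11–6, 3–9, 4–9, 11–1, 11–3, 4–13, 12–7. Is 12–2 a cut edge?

Removing 12–2 leaves no path between 12 and 2: the component count goes from 1 to 2. So it is a bridge.

Yes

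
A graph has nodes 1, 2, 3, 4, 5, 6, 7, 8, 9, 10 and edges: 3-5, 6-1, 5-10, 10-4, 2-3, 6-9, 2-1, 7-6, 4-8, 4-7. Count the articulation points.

2

Removing 4 increases the component count from 1 to 2, so 4 is a cut vertex.
Removing 6 increases the component count from 1 to 2, so 6 is a cut vertex.
By contrast removing 5 leaves 1 component; it is not a cut vertex. No other vertex is a cut vertex either.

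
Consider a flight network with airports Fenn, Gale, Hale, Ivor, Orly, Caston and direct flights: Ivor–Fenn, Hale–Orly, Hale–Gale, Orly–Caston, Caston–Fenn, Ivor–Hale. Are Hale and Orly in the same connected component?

Yes

From Hale we can reach Fenn, Gale, Hale, Ivor, Orly, Caston, which includes Orly.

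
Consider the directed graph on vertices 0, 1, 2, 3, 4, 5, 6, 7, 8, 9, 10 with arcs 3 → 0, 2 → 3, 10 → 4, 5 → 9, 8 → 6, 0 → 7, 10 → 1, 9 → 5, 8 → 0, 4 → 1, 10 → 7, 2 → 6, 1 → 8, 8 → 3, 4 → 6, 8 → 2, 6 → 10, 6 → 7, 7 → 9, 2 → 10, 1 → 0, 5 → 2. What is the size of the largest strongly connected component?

11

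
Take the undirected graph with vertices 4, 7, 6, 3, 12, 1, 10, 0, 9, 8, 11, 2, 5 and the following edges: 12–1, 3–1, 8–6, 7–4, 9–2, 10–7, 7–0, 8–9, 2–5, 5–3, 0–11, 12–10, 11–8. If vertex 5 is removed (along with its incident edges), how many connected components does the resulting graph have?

1

With 5 gone, the remaining components are: {0, 1, 2, 3, 4, 6, 7, 8, 9, 10, 11, 12}.
That is 1 component.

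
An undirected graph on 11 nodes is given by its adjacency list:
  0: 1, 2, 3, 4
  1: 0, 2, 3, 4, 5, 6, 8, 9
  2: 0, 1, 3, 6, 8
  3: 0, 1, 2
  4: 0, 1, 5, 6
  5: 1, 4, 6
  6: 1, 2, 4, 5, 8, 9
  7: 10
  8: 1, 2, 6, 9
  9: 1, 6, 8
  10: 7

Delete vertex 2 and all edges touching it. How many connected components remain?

2

With 2 gone, the remaining components are: {7, 10}; {0, 1, 3, 4, 5, 6, 8, 9}.
That is 2 components.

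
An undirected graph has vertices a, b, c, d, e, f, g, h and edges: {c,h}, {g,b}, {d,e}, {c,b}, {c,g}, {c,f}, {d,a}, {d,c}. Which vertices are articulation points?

Removing c increases the component count from 1 to 4, so c is a cut vertex.
Removing d increases the component count from 1 to 3, so d is a cut vertex.
By contrast removing a leaves 1 component; it is not a cut vertex. No other vertex is a cut vertex either.

c, d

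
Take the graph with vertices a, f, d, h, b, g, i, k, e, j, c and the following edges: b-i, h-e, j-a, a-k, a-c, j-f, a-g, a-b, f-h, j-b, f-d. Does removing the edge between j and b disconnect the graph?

No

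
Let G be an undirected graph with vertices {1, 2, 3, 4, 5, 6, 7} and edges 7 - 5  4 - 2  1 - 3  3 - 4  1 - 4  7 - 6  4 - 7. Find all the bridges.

The edges on the cycle 1-3-4-1 are not bridges since each lies on that cycle.
But removing 7 - 5 disconnects 7 from 5; removing 4 - 7 disconnects 4 from 7; removing 7 - 6 disconnects 7 from 6; removing 4 - 2 disconnects 4 from 2 — these are bridges.

2-4, 4-7, 5-7, 6-7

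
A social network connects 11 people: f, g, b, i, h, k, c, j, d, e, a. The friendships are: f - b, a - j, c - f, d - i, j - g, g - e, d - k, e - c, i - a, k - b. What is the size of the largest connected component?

10

h is isolated — a component by itself.
Starting from a we can reach a, b, c, d, e, f, g, i, j, k. That is one component of size 10.
The largest has 10 vertices.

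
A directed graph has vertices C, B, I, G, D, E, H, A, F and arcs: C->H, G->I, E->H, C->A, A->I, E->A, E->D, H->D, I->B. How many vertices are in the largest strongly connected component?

{F} is an SCC by itself.
{A} is an SCC by itself.
{B} is an SCC by itself.
{I} is an SCC by itself.
{C} is an SCC by itself.
(and 4 more singleton SCCs)
The largest has 1 vertex.

1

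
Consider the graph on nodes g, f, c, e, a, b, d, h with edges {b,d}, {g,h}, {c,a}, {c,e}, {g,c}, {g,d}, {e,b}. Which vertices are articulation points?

Removing c increases the component count from 2 to 3, so c is a cut vertex.
Removing g increases the component count from 2 to 3, so g is a cut vertex.
By contrast removing d leaves 2 components; it is not a cut vertex. No other vertex is a cut vertex either.

c, g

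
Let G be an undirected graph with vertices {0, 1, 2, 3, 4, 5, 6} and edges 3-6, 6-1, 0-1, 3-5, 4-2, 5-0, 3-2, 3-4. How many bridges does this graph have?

0

The edges on the cycle 3-4-2-3 are not bridges since each lies on that cycle.
Every edge lies on some cycle, so there are no bridges.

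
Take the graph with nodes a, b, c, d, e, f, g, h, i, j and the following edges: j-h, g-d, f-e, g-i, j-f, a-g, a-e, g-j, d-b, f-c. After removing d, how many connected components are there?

2

With d gone, the remaining components are: {b}; {a, c, e, f, g, h, i, j}.
That is 2 components.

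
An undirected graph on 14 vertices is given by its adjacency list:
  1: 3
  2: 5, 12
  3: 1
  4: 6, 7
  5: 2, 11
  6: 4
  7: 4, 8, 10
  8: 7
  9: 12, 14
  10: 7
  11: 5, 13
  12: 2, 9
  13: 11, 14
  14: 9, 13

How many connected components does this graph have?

Starting from 1 we can reach 1, 3. That is one component of size 2.
Starting from 4 we can reach 4, 6, 7, 8, 10. That is one component of size 5.
Starting from 2 we can reach 2, 5, 9, 11, 12, 13, 14. That is one component of size 7.
Total: 3 components.

3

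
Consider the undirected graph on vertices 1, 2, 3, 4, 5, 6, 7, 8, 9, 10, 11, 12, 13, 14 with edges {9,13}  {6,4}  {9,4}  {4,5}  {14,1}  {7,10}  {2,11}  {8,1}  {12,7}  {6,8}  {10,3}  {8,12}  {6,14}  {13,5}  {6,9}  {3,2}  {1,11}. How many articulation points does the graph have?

1

Removing 6 increases the component count from 1 to 2, so 6 is a cut vertex.
By contrast removing 11 leaves 1 component; it is not a cut vertex. No other vertex is a cut vertex either.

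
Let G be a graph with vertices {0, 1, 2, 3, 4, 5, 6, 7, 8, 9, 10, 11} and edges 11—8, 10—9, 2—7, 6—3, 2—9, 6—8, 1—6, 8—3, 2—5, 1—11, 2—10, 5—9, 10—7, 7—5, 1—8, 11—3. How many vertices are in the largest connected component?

5

0 is isolated — a component by itself.
4 is isolated — a component by itself.
Starting from 2 we can reach 2, 5, 7, 9, 10. That is one component of size 5.
Starting from 1 we can reach 1, 3, 6, 8, 11. That is one component of size 5.
The largest has 5 vertices.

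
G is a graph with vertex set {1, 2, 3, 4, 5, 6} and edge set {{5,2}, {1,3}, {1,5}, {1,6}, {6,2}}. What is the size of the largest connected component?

5

4 is isolated — a component by itself.
Starting from 1 we can reach 1, 2, 3, 5, 6. That is one component of size 5.
The largest has 5 vertices.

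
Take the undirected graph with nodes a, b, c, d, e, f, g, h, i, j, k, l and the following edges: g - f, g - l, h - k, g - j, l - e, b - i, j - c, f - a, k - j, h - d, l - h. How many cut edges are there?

The edges on the cycle g-l-h-k-j-g are not bridges since each lies on that cycle.
But removing j - c disconnects j from c; removing h - d disconnects h from d; removing a - f disconnects a from f; removing e - l disconnects e from l — these are bridges.
In total 6 edges are bridges.

6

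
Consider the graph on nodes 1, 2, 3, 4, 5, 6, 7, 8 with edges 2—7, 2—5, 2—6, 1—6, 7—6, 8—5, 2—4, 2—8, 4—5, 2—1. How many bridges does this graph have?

0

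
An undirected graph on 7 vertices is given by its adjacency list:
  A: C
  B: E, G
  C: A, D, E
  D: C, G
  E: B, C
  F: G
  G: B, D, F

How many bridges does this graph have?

The edges on the cycle C-E-B-G-D-C are not bridges since each lies on that cycle.
But removing C-A disconnects C from A; removing G-F disconnects G from F — these are bridges.
That makes 2 bridges.

2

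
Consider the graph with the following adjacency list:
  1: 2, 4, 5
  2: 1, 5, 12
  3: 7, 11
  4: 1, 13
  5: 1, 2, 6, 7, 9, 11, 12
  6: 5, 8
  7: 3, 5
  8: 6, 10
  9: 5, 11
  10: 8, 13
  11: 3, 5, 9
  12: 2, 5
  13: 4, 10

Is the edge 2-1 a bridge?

After removing 2-1, the path 2-5-1 still connects them, so the edge is not a bridge.

No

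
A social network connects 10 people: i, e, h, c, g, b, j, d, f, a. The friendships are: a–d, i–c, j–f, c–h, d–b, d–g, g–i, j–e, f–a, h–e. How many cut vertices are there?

Removing d increases the component count from 1 to 2, so d is a cut vertex.
By contrast removing f leaves 1 component; it is not a cut vertex. No other vertex is a cut vertex either.

1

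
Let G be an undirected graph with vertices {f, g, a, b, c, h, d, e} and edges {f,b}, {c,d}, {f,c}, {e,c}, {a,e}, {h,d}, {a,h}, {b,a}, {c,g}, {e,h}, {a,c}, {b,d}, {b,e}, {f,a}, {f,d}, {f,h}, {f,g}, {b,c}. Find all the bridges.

The edges on the cycle f-b-a-e-h-f are not bridges since each lies on that cycle.
Every edge lies on some cycle, so there are no bridges.

none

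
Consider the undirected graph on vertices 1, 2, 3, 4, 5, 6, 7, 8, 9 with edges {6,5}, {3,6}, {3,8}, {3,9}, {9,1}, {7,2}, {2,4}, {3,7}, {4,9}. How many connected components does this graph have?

1

Starting from 1 we can reach 1, 2, 3, 4, 5, 6, 7, 8, 9. That is one component of size 9.
Total: 1 component.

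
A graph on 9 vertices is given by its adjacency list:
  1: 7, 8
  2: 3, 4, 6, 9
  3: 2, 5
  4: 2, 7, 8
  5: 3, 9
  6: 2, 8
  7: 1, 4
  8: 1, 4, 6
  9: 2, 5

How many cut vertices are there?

1

Removing 2 increases the component count from 1 to 2, so 2 is a cut vertex.
By contrast removing 9 leaves 1 component; it is not a cut vertex. No other vertex is a cut vertex either.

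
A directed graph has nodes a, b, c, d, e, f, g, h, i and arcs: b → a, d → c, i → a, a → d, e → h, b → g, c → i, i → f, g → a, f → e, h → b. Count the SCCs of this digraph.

1

{a, b, c, d, e, f, g, h, i} are all mutually reachable — one SCC of size 9.
That gives 1 strongly connected component.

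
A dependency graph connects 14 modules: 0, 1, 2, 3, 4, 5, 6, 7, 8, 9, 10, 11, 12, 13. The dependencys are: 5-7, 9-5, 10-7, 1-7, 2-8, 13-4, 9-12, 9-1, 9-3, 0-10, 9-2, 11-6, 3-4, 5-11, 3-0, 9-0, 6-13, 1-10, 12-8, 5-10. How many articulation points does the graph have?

Removing 9 increases the component count from 1 to 2, so 9 is a cut vertex.
By contrast removing 0 leaves 1 component; it is not a cut vertex. No other vertex is a cut vertex either.

1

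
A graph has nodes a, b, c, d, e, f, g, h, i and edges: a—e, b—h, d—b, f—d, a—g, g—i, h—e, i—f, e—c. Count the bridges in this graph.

The edges on the cycle a-g-i-f-d-b-h-e-a are not bridges since each lies on that cycle.
But removing c—e disconnects c from e — this is a bridge.

1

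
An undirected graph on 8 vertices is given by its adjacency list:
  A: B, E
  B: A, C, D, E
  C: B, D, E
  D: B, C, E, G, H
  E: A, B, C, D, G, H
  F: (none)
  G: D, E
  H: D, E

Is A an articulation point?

Deleting A leaves 2 components (was 2), so A is not a cut vertex.

No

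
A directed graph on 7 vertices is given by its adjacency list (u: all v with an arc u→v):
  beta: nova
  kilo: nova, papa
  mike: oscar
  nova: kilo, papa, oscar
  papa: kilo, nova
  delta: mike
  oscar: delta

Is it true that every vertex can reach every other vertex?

No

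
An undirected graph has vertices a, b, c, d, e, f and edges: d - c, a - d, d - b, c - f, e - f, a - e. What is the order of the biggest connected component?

Starting from a we can reach a, b, c, d, e, f. That is one component of size 6.
The largest has 6 vertices.

6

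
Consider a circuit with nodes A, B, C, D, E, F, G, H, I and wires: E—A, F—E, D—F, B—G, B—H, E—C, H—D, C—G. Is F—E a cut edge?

After removing F—E, the path F-D-H-B-G-C-E still connects them, so the edge is not a bridge.

No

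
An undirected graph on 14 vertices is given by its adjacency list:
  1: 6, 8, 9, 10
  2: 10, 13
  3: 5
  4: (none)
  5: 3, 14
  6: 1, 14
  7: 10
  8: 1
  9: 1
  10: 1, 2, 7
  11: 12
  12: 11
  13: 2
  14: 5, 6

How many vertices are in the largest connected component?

11

4 is isolated — a component by itself.
Starting from 11 we can reach 11, 12. That is one component of size 2.
Starting from 1 we can reach 1, 2, 3, 5, 6, 7, 8, 9, 10, 13, 14. That is one component of size 11.
The largest has 11 vertices.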